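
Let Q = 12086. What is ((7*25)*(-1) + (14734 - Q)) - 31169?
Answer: -28696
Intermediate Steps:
((7*25)*(-1) + (14734 - Q)) - 31169 = ((7*25)*(-1) + (14734 - 1*12086)) - 31169 = (175*(-1) + (14734 - 12086)) - 31169 = (-175 + 2648) - 31169 = 2473 - 31169 = -28696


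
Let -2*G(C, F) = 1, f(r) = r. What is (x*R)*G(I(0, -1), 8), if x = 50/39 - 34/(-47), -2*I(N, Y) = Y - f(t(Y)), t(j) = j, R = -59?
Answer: 108442/1833 ≈ 59.161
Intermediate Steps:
I(N, Y) = 0 (I(N, Y) = -(Y - Y)/2 = -½*0 = 0)
x = 3676/1833 (x = 50*(1/39) - 34*(-1/47) = 50/39 + 34/47 = 3676/1833 ≈ 2.0055)
G(C, F) = -½ (G(C, F) = -½*1 = -½)
(x*R)*G(I(0, -1), 8) = ((3676/1833)*(-59))*(-½) = -216884/1833*(-½) = 108442/1833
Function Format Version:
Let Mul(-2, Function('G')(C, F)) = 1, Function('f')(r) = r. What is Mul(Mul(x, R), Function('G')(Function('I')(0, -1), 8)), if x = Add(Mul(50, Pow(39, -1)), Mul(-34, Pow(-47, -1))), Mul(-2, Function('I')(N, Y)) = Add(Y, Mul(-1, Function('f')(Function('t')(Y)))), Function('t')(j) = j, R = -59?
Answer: Rational(108442, 1833) ≈ 59.161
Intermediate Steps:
Function('I')(N, Y) = 0 (Function('I')(N, Y) = Mul(Rational(-1, 2), Add(Y, Mul(-1, Y))) = Mul(Rational(-1, 2), 0) = 0)
x = Rational(3676, 1833) (x = Add(Mul(50, Rational(1, 39)), Mul(-34, Rational(-1, 47))) = Add(Rational(50, 39), Rational(34, 47)) = Rational(3676, 1833) ≈ 2.0055)
Function('G')(C, F) = Rational(-1, 2) (Function('G')(C, F) = Mul(Rational(-1, 2), 1) = Rational(-1, 2))
Mul(Mul(x, R), Function('G')(Function('I')(0, -1), 8)) = Mul(Mul(Rational(3676, 1833), -59), Rational(-1, 2)) = Mul(Rational(-216884, 1833), Rational(-1, 2)) = Rational(108442, 1833)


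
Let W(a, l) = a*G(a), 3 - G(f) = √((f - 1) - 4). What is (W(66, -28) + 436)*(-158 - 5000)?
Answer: -3270172 + 340428*√61 ≈ -6.1134e+5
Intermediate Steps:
G(f) = 3 - √(-5 + f) (G(f) = 3 - √((f - 1) - 4) = 3 - √((-1 + f) - 4) = 3 - √(-5 + f))
W(a, l) = a*(3 - √(-5 + a))
(W(66, -28) + 436)*(-158 - 5000) = (66*(3 - √(-5 + 66)) + 436)*(-158 - 5000) = (66*(3 - √61) + 436)*(-5158) = ((198 - 66*√61) + 436)*(-5158) = (634 - 66*√61)*(-5158) = -3270172 + 340428*√61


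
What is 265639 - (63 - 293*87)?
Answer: 291067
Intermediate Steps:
265639 - (63 - 293*87) = 265639 - (63 - 25491) = 265639 - 1*(-25428) = 265639 + 25428 = 291067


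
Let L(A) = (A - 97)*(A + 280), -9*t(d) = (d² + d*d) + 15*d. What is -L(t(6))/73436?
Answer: 15065/36718 ≈ 0.41029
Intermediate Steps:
t(d) = -5*d/3 - 2*d²/9 (t(d) = -((d² + d*d) + 15*d)/9 = -((d² + d²) + 15*d)/9 = -(2*d² + 15*d)/9 = -5*d/3 - 2*d²/9)
L(A) = (-97 + A)*(280 + A)
-L(t(6))/73436 = -(-27160 + (-⅑*6*(15 + 2*6))² + 183*(-⅑*6*(15 + 2*6)))/73436 = -(-27160 + (-⅑*6*(15 + 12))² + 183*(-⅑*6*(15 + 12)))*(1/73436) = -(-27160 + (-⅑*6*27)² + 183*(-⅑*6*27))*(1/73436) = -(-27160 + (-18)² + 183*(-18))*(1/73436) = -(-27160 + 324 - 3294)*(1/73436) = -1*(-30130)*(1/73436) = 30130*(1/73436) = 15065/36718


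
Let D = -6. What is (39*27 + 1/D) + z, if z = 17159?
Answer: 109271/6 ≈ 18212.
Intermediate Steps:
(39*27 + 1/D) + z = (39*27 + 1/(-6)) + 17159 = (1053 - ⅙) + 17159 = 6317/6 + 17159 = 109271/6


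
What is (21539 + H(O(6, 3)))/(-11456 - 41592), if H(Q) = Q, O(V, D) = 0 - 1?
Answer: -10769/26524 ≈ -0.40601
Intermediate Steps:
O(V, D) = -1
(21539 + H(O(6, 3)))/(-11456 - 41592) = (21539 - 1)/(-11456 - 41592) = 21538/(-53048) = 21538*(-1/53048) = -10769/26524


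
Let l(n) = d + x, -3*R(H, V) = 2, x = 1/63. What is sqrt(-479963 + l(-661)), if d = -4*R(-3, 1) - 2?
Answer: I*sqrt(211663382)/21 ≈ 692.79*I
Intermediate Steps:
x = 1/63 ≈ 0.015873
R(H, V) = -2/3 (R(H, V) = -1/3*2 = -2/3)
d = 2/3 (d = -4*(-2/3) - 2 = 8/3 - 2 = 2/3 ≈ 0.66667)
l(n) = 43/63 (l(n) = 2/3 + 1/63 = 43/63)
sqrt(-479963 + l(-661)) = sqrt(-479963 + 43/63) = sqrt(-30237626/63) = I*sqrt(211663382)/21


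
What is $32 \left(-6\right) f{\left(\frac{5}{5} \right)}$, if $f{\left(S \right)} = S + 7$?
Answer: $-1536$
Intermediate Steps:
$f{\left(S \right)} = 7 + S$
$32 \left(-6\right) f{\left(\frac{5}{5} \right)} = 32 \left(-6\right) \left(7 + \frac{5}{5}\right) = - 192 \left(7 + 5 \cdot \frac{1}{5}\right) = - 192 \left(7 + 1\right) = \left(-192\right) 8 = -1536$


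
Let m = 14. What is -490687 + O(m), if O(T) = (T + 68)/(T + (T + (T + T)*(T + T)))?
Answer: -199218881/406 ≈ -4.9069e+5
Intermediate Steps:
O(T) = (68 + T)/(2*T + 4*T**2) (O(T) = (68 + T)/(T + (T + (2*T)*(2*T))) = (68 + T)/(T + (T + 4*T**2)) = (68 + T)/(2*T + 4*T**2))
-490687 + O(m) = -490687 + (1/2)*(68 + 14)/(14*(1 + 2*14)) = -490687 + (1/2)*(1/14)*82/(1 + 28) = -490687 + (1/2)*(1/14)*82/29 = -490687 + (1/2)*(1/14)*(1/29)*82 = -490687 + 41/406 = -199218881/406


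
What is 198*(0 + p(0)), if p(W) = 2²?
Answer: 792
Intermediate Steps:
p(W) = 4
198*(0 + p(0)) = 198*(0 + 4) = 198*4 = 792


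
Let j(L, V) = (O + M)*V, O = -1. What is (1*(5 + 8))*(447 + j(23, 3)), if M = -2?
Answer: 5694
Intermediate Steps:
j(L, V) = -3*V (j(L, V) = (-1 - 2)*V = -3*V)
(1*(5 + 8))*(447 + j(23, 3)) = (1*(5 + 8))*(447 - 3*3) = (1*13)*(447 - 9) = 13*438 = 5694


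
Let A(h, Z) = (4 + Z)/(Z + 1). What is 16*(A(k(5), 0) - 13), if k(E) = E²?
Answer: -144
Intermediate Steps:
A(h, Z) = (4 + Z)/(1 + Z)
16*(A(k(5), 0) - 13) = 16*((4 + 0)/(1 + 0) - 13) = 16*(4/1 - 13) = 16*(1*4 - 13) = 16*(4 - 13) = 16*(-9) = -144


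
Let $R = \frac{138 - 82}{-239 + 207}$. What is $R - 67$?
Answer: $- \frac{275}{4} \approx -68.75$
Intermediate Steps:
$R = - \frac{7}{4}$ ($R = \frac{56}{-32} = 56 \left(- \frac{1}{32}\right) = - \frac{7}{4} \approx -1.75$)
$R - 67 = - \frac{7}{4} - 67 = - \frac{275}{4}$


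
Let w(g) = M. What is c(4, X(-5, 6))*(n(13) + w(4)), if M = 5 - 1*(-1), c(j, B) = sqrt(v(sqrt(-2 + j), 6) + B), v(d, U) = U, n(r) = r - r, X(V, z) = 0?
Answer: 6*sqrt(6) ≈ 14.697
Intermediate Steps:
n(r) = 0
c(j, B) = sqrt(6 + B)
M = 6 (M = 5 + 1 = 6)
w(g) = 6
c(4, X(-5, 6))*(n(13) + w(4)) = sqrt(6 + 0)*(0 + 6) = sqrt(6)*6 = 6*sqrt(6)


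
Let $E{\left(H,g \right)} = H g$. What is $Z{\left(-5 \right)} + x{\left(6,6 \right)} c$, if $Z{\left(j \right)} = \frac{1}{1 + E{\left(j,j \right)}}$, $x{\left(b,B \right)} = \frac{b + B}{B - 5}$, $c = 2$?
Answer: $\frac{625}{26} \approx 24.038$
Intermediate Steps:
$x{\left(b,B \right)} = \frac{B + b}{-5 + B}$
$Z{\left(j \right)} = \frac{1}{1 + j^{2}}$ ($Z{\left(j \right)} = \frac{1}{1 + j j} = \frac{1}{1 + j^{2}}$)
$Z{\left(-5 \right)} + x{\left(6,6 \right)} c = \frac{1}{1 + \left(-5\right)^{2}} + \frac{6 + 6}{-5 + 6} \cdot 2 = \frac{1}{1 + 25} + 1^{-1} \cdot 12 \cdot 2 = \frac{1}{26} + 1 \cdot 12 \cdot 2 = \frac{1}{26} + 12 \cdot 2 = \frac{1}{26} + 24 = \frac{625}{26}$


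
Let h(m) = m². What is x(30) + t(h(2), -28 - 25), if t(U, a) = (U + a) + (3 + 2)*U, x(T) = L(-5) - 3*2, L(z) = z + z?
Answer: -45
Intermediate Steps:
L(z) = 2*z
x(T) = -16 (x(T) = 2*(-5) - 3*2 = -10 - 6 = -16)
t(U, a) = a + 6*U (t(U, a) = (U + a) + 5*U = a + 6*U)
x(30) + t(h(2), -28 - 25) = -16 + ((-28 - 25) + 6*2²) = -16 + (-53 + 6*4) = -16 + (-53 + 24) = -16 - 29 = -45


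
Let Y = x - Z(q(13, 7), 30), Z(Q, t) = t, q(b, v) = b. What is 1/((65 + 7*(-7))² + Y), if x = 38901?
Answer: 1/39127 ≈ 2.5558e-5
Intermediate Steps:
Y = 38871 (Y = 38901 - 1*30 = 38901 - 30 = 38871)
1/((65 + 7*(-7))² + Y) = 1/((65 + 7*(-7))² + 38871) = 1/((65 - 49)² + 38871) = 1/(16² + 38871) = 1/(256 + 38871) = 1/39127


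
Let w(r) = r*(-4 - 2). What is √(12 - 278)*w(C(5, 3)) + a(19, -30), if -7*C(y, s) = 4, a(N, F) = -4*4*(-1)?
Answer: 16 + 24*I*√266/7 ≈ 16.0 + 55.918*I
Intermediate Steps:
a(N, F) = 16 (a(N, F) = -16*(-1) = 16)
C(y, s) = -4/7 (C(y, s) = -⅐*4 = -4/7)
w(r) = -6*r (w(r) = r*(-6) = -6*r)
√(12 - 278)*w(C(5, 3)) + a(19, -30) = √(12 - 278)*(-6*(-4/7)) + 16 = √(-266)*(24/7) + 16 = (I*√266)*(24/7) + 16 = 24*I*√266/7 + 16 = 16 + 24*I*√266/7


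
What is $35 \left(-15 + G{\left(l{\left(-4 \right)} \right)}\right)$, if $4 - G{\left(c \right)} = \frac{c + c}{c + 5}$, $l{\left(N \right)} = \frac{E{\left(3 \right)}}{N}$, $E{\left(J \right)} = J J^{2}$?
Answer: $-655$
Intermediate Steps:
$E{\left(J \right)} = J^{3}$
$l{\left(N \right)} = \frac{27}{N}$ ($l{\left(N \right)} = \frac{3^{3}}{N} = \frac{27}{N}$)
$G{\left(c \right)} = 4 - \frac{2 c}{5 + c}$ ($G{\left(c \right)} = 4 - \frac{c + c}{c + 5} = 4 - \frac{2 c}{5 + c}$)
$35 \left(-15 + G{\left(l{\left(-4 \right)} \right)}\right) = 35 \left(-15 + \frac{2 \left(10 + \frac{27}{-4}\right)}{5 + \frac{27}{-4}}\right) = 35 \left(-15 + \frac{2 \left(10 + 27 \left(- \frac{1}{4}\right)\right)}{5 + 27 \left(- \frac{1}{4}\right)}\right) = 35 \left(-15 + \frac{2 \left(10 - \frac{27}{4}\right)}{5 - \frac{27}{4}}\right) = 35 \left(-15 + 2 \frac{1}{- \frac{7}{4}} \cdot \frac{13}{4}\right) = 35 \left(-15 + 2 \left(- \frac{4}{7}\right) \frac{13}{4}\right) = 35 \left(-15 - \frac{26}{7}\right) = 35 \left(- \frac{131}{7}\right) = -655$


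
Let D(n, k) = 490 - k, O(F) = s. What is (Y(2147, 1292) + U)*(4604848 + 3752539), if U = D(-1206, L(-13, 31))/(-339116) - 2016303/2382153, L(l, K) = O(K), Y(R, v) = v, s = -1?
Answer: 170921102844747188865/15839729348 ≈ 1.0791e+10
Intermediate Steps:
O(F) = -1
L(l, K) = -1
U = -228310081757/269275398916 (U = (490 - 1*(-1))/(-339116) - 2016303/2382153 = (490 + 1)*(-1/339116) - 2016303*1/2382153 = 491*(-1/339116) - 672101/794051 = -491/339116 - 672101/794051 = -228310081757/269275398916 ≈ -0.84787)
(Y(2147, 1292) + U)*(4604848 + 3752539) = (1292 - 228310081757/269275398916)*(4604848 + 3752539) = (347675505317715/269275398916)*8357387 = 170921102844747188865/15839729348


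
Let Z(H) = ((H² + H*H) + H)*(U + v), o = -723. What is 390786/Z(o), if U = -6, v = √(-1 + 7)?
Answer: -130262/1741225 - 65131*√6/5223675 ≈ -0.10535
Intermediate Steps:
v = √6 ≈ 2.4495
Z(H) = (-6 + √6)*(H + 2*H²) (Z(H) = ((H² + H*H) + H)*(-6 + √6) = ((H² + H²) + H)*(-6 + √6) = (2*H² + H)*(-6 + √6) = (H + 2*H²)*(-6 + √6) = (-6 + √6)*(H + 2*H²))
390786/Z(o) = 390786/((-723*(-6 + √6 - 12*(-723) + 2*(-723)*√6))) = 390786/((-723*(-6 + √6 + 8676 - 1446*√6))) = 390786/((-723*(8670 - 1445*√6))) = 390786/(-6268410 + 1044735*√6)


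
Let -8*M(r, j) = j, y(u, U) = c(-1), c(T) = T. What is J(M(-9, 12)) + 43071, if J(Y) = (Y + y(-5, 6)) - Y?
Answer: 43070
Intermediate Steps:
y(u, U) = -1
M(r, j) = -j/8
J(Y) = -1 (J(Y) = (Y - 1) - Y = (-1 + Y) - Y = -1)
J(M(-9, 12)) + 43071 = -1 + 43071 = 43070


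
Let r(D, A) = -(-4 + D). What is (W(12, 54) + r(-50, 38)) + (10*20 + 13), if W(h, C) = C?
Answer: 321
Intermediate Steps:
r(D, A) = 4 - D
(W(12, 54) + r(-50, 38)) + (10*20 + 13) = (54 + (4 - 1*(-50))) + (10*20 + 13) = (54 + (4 + 50)) + (200 + 13) = (54 + 54) + 213 = 108 + 213 = 321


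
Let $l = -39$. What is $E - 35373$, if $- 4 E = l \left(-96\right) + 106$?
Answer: $- \frac{72671}{2} \approx -36336.0$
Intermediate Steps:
$E = - \frac{1925}{2}$ ($E = - \frac{\left(-39\right) \left(-96\right) + 106}{4} = - \frac{3744 + 106}{4} = \left(- \frac{1}{4}\right) 3850 = - \frac{1925}{2} \approx -962.5$)
$E - 35373 = - \frac{1925}{2} - 35373 = - \frac{72671}{2}$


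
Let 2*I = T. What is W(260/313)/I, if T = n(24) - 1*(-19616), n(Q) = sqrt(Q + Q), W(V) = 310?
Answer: 760120/24049213 - 155*sqrt(3)/24049213 ≈ 0.031596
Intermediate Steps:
n(Q) = sqrt(2)*sqrt(Q) (n(Q) = sqrt(2*Q) = sqrt(2)*sqrt(Q))
T = 19616 + 4*sqrt(3) (T = sqrt(2)*sqrt(24) - 1*(-19616) = sqrt(2)*(2*sqrt(6)) + 19616 = 4*sqrt(3) + 19616 = 19616 + 4*sqrt(3) ≈ 19623.)
I = 9808 + 2*sqrt(3) (I = (19616 + 4*sqrt(3))/2 = 9808 + 2*sqrt(3) ≈ 9811.5)
W(260/313)/I = 310/(9808 + 2*sqrt(3))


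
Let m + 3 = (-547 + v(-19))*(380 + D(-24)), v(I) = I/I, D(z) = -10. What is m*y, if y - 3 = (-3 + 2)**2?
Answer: -808092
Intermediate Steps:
y = 4 (y = 3 + (-3 + 2)**2 = 3 + (-1)**2 = 3 + 1 = 4)
v(I) = 1
m = -202023 (m = -3 + (-547 + 1)*(380 - 10) = -3 - 546*370 = -3 - 202020 = -202023)
m*y = -202023*4 = -808092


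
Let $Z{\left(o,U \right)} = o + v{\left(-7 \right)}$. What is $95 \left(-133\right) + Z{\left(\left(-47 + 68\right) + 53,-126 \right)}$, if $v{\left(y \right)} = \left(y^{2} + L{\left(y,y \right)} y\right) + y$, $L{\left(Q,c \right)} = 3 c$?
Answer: $-12372$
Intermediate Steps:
$v{\left(y \right)} = y + 4 y^{2}$ ($v{\left(y \right)} = \left(y^{2} + 3 y y\right) + y = \left(y^{2} + 3 y^{2}\right) + y = 4 y^{2} + y = y + 4 y^{2}$)
$Z{\left(o,U \right)} = 189 + o$ ($Z{\left(o,U \right)} = o - 7 \left(1 + 4 \left(-7\right)\right) = o - 7 \left(1 - 28\right) = o - -189 = o + 189 = 189 + o$)
$95 \left(-133\right) + Z{\left(\left(-47 + 68\right) + 53,-126 \right)} = 95 \left(-133\right) + \left(189 + \left(\left(-47 + 68\right) + 53\right)\right) = -12635 + \left(189 + \left(21 + 53\right)\right) = -12635 + \left(189 + 74\right) = -12635 + 263 = -12372$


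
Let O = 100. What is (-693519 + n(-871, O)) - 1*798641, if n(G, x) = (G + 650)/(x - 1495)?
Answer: -2081562979/1395 ≈ -1.4922e+6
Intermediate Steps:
n(G, x) = (650 + G)/(-1495 + x)
(-693519 + n(-871, O)) - 1*798641 = (-693519 + (650 - 871)/(-1495 + 100)) - 1*798641 = (-693519 - 221/(-1395)) - 798641 = (-693519 - 1/1395*(-221)) - 798641 = (-693519 + 221/1395) - 798641 = -967458784/1395 - 798641 = -2081562979/1395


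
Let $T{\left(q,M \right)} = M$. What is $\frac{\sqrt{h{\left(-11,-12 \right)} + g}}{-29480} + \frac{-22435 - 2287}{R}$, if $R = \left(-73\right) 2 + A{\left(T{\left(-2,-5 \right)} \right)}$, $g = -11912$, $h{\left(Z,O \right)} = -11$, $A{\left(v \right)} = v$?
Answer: $\frac{24722}{151} - \frac{i \sqrt{11923}}{29480} \approx 163.72 - 0.003704 i$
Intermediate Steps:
$R = -151$ ($R = \left(-73\right) 2 - 5 = -146 - 5 = -151$)
$\frac{\sqrt{h{\left(-11,-12 \right)} + g}}{-29480} + \frac{-22435 - 2287}{R} = \frac{\sqrt{-11 - 11912}}{-29480} + \frac{-22435 - 2287}{-151} = \sqrt{-11923} \left(- \frac{1}{29480}\right) + \left(-22435 - 2287\right) \left(- \frac{1}{151}\right) = i \sqrt{11923} \left(- \frac{1}{29480}\right) - - \frac{24722}{151} = - \frac{i \sqrt{11923}}{29480} + \frac{24722}{151} = \frac{24722}{151} - \frac{i \sqrt{11923}}{29480}$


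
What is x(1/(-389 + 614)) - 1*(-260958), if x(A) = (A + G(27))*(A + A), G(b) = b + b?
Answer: 13211023052/50625 ≈ 2.6096e+5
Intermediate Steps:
G(b) = 2*b
x(A) = 2*A*(54 + A) (x(A) = (A + 2*27)*(A + A) = (A + 54)*(2*A) = (54 + A)*(2*A) = 2*A*(54 + A))
x(1/(-389 + 614)) - 1*(-260958) = 2*(54 + 1/(-389 + 614))/(-389 + 614) - 1*(-260958) = 2*(54 + 1/225)/225 + 260958 = 2*(1/225)*(54 + 1/225) + 260958 = 2*(1/225)*(12151/225) + 260958 = 24302/50625 + 260958 = 13211023052/50625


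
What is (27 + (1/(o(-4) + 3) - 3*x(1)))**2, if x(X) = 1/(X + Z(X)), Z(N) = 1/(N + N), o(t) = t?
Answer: 576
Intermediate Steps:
Z(N) = 1/(2*N)
x(X) = 1/(X + 1/(2*X))
(27 + (1/(o(-4) + 3) - 3*x(1)))**2 = (27 + (1/(-4 + 3) - 6/(1 + 2*1**2)))**2 = (27 + (1/(-1) - 6/(1 + 2*1)))**2 = (27 + (-1 - 6/(1 + 2)))**2 = (27 + (-1 - 6/3))**2 = (27 + (-1 - 3*2/3))**2 = (27 + (-1 - 2))**2 = (27 - 3)**2 = 24**2 = 576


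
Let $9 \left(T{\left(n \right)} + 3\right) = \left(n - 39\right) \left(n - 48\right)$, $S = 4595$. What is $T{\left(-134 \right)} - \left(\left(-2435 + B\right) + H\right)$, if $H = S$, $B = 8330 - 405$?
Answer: $- \frac{59306}{9} \approx -6589.6$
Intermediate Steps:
$B = 7925$ ($B = 8330 - 405 = 7925$)
$T{\left(n \right)} = -3 + \frac{\left(-48 + n\right) \left(-39 + n\right)}{9}$ ($T{\left(n \right)} = -3 + \frac{\left(n - 39\right) \left(n - 48\right)}{9} = -3 + \frac{\left(-39 + n\right) \left(n - 48\right)}{9} = -3 + \frac{\left(-39 + n\right) \left(-48 + n\right)}{9} = -3 + \frac{\left(-48 + n\right) \left(-39 + n\right)}{9}$)
$H = 4595$
$T{\left(-134 \right)} - \left(\left(-2435 + B\right) + H\right) = \left(205 - - \frac{3886}{3} + \frac{\left(-134\right)^{2}}{9}\right) - \left(\left(-2435 + 7925\right) + 4595\right) = \left(205 + \frac{3886}{3} + \frac{1}{9} \cdot 17956\right) - \left(5490 + 4595\right) = \left(205 + \frac{3886}{3} + \frac{17956}{9}\right) - 10085 = \frac{31459}{9} - 10085 = - \frac{59306}{9}$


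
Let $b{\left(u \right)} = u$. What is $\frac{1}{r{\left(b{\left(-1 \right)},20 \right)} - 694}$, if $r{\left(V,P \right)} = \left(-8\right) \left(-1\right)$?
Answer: $- \frac{1}{686} \approx -0.0014577$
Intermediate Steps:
$r{\left(V,P \right)} = 8$
$\frac{1}{r{\left(b{\left(-1 \right)},20 \right)} - 694} = \frac{1}{8 - 694} = \frac{1}{-686} = - \frac{1}{686}$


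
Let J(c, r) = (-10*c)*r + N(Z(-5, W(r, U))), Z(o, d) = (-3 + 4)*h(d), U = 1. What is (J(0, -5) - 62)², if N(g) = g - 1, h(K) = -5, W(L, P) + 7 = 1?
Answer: 4624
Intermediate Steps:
W(L, P) = -6 (W(L, P) = -7 + 1 = -6)
Z(o, d) = -5 (Z(o, d) = (-3 + 4)*(-5) = 1*(-5) = -5)
N(g) = -1 + g
J(c, r) = -6 - 10*c*r (J(c, r) = (-10*c)*r + (-1 - 5) = -10*c*r - 6 = -6 - 10*c*r)
(J(0, -5) - 62)² = ((-6 - 10*0*(-5)) - 62)² = ((-6 + 0) - 62)² = (-6 - 62)² = (-68)² = 4624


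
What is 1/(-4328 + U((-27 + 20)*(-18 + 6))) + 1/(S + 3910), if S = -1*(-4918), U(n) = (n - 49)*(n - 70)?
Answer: -2495/16940932 ≈ -0.00014728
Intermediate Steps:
U(n) = (-70 + n)*(-49 + n) (U(n) = (-49 + n)*(-70 + n) = (-70 + n)*(-49 + n))
S = 4918
1/(-4328 + U((-27 + 20)*(-18 + 6))) + 1/(S + 3910) = 1/(-4328 + (3430 + ((-27 + 20)*(-18 + 6))² - 119*(-27 + 20)*(-18 + 6))) + 1/(4918 + 3910) = 1/(-4328 + (3430 + (-7*(-12))² - (-833)*(-12))) + 1/8828 = 1/(-4328 + (3430 + 84² - 119*84)) + 1/8828 = 1/(-4328 + (3430 + 7056 - 9996)) + 1/8828 = 1/(-4328 + 490) + 1/8828 = 1/(-3838) + 1/8828 = -1/3838 + 1/8828 = -2495/16940932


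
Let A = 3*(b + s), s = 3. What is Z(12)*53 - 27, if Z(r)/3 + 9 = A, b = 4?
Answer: 1881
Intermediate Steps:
A = 21 (A = 3*(4 + 3) = 3*7 = 21)
Z(r) = 36 (Z(r) = -27 + 3*21 = -27 + 63 = 36)
Z(12)*53 - 27 = 36*53 - 27 = 1908 - 27 = 1881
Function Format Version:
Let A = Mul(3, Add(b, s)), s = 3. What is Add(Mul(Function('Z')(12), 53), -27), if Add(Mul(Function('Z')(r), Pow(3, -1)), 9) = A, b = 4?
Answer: 1881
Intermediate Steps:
A = 21 (A = Mul(3, Add(4, 3)) = Mul(3, 7) = 21)
Function('Z')(r) = 36 (Function('Z')(r) = Add(-27, Mul(3, 21)) = Add(-27, 63) = 36)
Add(Mul(Function('Z')(12), 53), -27) = Add(Mul(36, 53), -27) = Add(1908, -27) = 1881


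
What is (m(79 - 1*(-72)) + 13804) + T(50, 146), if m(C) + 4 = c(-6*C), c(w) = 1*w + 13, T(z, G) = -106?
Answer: 12801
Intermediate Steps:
c(w) = 13 + w (c(w) = w + 13 = 13 + w)
m(C) = 9 - 6*C (m(C) = -4 + (13 - 6*C) = 9 - 6*C)
(m(79 - 1*(-72)) + 13804) + T(50, 146) = ((9 - 6*(79 - 1*(-72))) + 13804) - 106 = ((9 - 6*(79 + 72)) + 13804) - 106 = ((9 - 6*151) + 13804) - 106 = ((9 - 906) + 13804) - 106 = (-897 + 13804) - 106 = 12907 - 106 = 12801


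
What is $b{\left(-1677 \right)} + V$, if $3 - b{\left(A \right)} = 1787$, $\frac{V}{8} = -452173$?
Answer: $-3619168$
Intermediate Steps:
$V = -3617384$ ($V = 8 \left(-452173\right) = -3617384$)
$b{\left(A \right)} = -1784$ ($b{\left(A \right)} = 3 - 1787 = -1784$)
$b{\left(-1677 \right)} + V = -1784 - 3617384 = -3619168$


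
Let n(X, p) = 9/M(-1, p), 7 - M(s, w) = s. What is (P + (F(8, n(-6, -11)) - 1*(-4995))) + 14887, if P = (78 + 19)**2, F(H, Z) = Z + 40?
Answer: 234657/8 ≈ 29332.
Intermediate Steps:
M(s, w) = 7 - s
n(X, p) = 9/8 (n(X, p) = 9/(7 - 1*(-1)) = 9/(7 + 1) = 9/8)
F(H, Z) = 40 + Z
P = 9409 (P = 97**2 = 9409)
(P + (F(8, n(-6, -11)) - 1*(-4995))) + 14887 = (9409 + ((40 + 9/8) - 1*(-4995))) + 14887 = (9409 + (329/8 + 4995)) + 14887 = (9409 + 40289/8) + 14887 = 115561/8 + 14887 = 234657/8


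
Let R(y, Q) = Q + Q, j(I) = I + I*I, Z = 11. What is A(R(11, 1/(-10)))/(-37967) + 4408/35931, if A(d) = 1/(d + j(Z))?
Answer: 3803072261/31000093467 ≈ 0.12268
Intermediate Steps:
j(I) = I + I²
R(y, Q) = 2*Q
A(d) = 1/(132 + d) (A(d) = 1/(d + 11*(1 + 11)) = 1/(d + 11*12) = 1/(d + 132) = 1/(132 + d))
A(R(11, 1/(-10)))/(-37967) + 4408/35931 = 1/((132 + 2/(-10))*(-37967)) + 4408/35931 = -1/37967/(132 + 2*(-⅒)) + 4408*(1/35931) = -1/37967/(132 - ⅕) + 152/1239 = -1/37967/(659/5) + 152/1239 = (5/659)*(-1/37967) + 152/1239 = -5/25020253 + 152/1239 = 3803072261/31000093467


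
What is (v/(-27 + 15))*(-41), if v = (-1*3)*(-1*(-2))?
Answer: -41/2 ≈ -20.500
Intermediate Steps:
v = -6 (v = -3*2 = -6)
(v/(-27 + 15))*(-41) = (-6/(-27 + 15))*(-41) = (-6/(-12))*(-41) = -1/12*(-6)*(-41) = (½)*(-41) = -41/2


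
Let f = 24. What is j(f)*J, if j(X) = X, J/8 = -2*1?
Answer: -384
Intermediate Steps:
J = -16 (J = 8*(-2*1) = 8*(-2) = -16)
j(f)*J = 24*(-16) = -384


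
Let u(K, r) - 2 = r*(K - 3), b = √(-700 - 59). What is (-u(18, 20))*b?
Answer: -302*I*√759 ≈ -8320.1*I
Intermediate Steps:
b = I*√759 (b = √(-759) = I*√759 ≈ 27.55*I)
u(K, r) = 2 + r*(-3 + K) (u(K, r) = 2 + r*(K - 3) = 2 + r*(-3 + K))
(-u(18, 20))*b = (-(2 - 3*20 + 18*20))*(I*√759) = (-(2 - 60 + 360))*(I*√759) = (-1*302)*(I*√759) = -302*I*√759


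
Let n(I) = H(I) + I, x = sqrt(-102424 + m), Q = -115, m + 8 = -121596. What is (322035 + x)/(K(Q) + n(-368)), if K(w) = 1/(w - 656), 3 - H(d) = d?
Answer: 248288985/2312 + 16191*I*sqrt(127)/1156 ≈ 1.0739e+5 + 157.84*I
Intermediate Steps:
m = -121604 (m = -8 - 121596 = -121604)
H(d) = 3 - d
x = 42*I*sqrt(127) (x = sqrt(-102424 - 121604) = sqrt(-224028) = 42*I*sqrt(127) ≈ 473.32*I)
K(w) = 1/(-656 + w)
n(I) = 3 (n(I) = (3 - I) + I = 3)
(322035 + x)/(K(Q) + n(-368)) = (322035 + 42*I*sqrt(127))/(1/(-656 - 115) + 3) = (322035 + 42*I*sqrt(127))/(1/(-771) + 3) = (322035 + 42*I*sqrt(127))/(-1/771 + 3) = (322035 + 42*I*sqrt(127))/(2312/771) = (322035 + 42*I*sqrt(127))*(771/2312) = 248288985/2312 + 16191*I*sqrt(127)/1156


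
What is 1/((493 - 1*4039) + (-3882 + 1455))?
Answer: -1/5973 ≈ -0.00016742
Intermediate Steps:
1/((493 - 1*4039) + (-3882 + 1455)) = 1/((493 - 4039) - 2427) = 1/(-3546 - 2427) = 1/(-5973) = -1/5973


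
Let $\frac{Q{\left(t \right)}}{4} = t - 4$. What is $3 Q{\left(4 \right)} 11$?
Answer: $0$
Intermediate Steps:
$Q{\left(t \right)} = -16 + 4 t$ ($Q{\left(t \right)} = 4 \left(t - 4\right) = 4 \left(-4 + t\right) = -16 + 4 t$)
$3 Q{\left(4 \right)} 11 = 3 \left(-16 + 4 \cdot 4\right) 11 = 3 \left(-16 + 16\right) 11 = 3 \cdot 0 \cdot 11 = 0 \cdot 11 = 0$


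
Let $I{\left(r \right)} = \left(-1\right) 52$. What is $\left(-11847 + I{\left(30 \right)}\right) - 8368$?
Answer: $-20267$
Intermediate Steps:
$I{\left(r \right)} = -52$
$\left(-11847 + I{\left(30 \right)}\right) - 8368 = \left(-11847 - 52\right) - 8368 = -11899 - 8368 = -20267$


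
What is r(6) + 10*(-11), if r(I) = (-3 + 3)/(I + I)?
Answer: -110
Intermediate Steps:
r(I) = 0 (r(I) = 0/((2*I)) = 0*(1/(2*I)) = 0)
r(6) + 10*(-11) = 0 + 10*(-11) = 0 - 110 = -110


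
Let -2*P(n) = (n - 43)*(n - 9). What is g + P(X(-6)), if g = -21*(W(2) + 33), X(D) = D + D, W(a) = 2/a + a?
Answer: -2667/2 ≈ -1333.5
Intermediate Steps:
W(a) = a + 2/a
X(D) = 2*D
P(n) = -(-43 + n)*(-9 + n)/2 (P(n) = -(n - 43)*(n - 9)/2 = -(-43 + n)*(-9 + n)/2)
g = -756 (g = -21*((2 + 2/2) + 33) = -21*((2 + 2*(½)) + 33) = -21*((2 + 1) + 33) = -21*(3 + 33) = -21*36 = -756)
g + P(X(-6)) = -756 + (-387/2 + 26*(2*(-6)) - (2*(-6))²/2) = -756 + (-387/2 + 26*(-12) - ½*(-12)²) = -756 + (-387/2 - 312 - ½*144) = -756 + (-387/2 - 312 - 72) = -756 - 1155/2 = -2667/2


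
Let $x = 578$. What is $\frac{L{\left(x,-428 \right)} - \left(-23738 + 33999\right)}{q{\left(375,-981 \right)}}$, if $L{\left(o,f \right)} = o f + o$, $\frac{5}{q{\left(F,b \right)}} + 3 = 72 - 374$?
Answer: $15681087$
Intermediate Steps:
$q{\left(F,b \right)} = - \frac{1}{61}$ ($q{\left(F,b \right)} = \frac{5}{-3 + \left(72 - 374\right)} = \frac{5}{-3 - 302} = \frac{5}{-305} = 5 \left(- \frac{1}{305}\right) = - \frac{1}{61}$)
$L{\left(o,f \right)} = o + f o$ ($L{\left(o,f \right)} = f o + o = o + f o$)
$\frac{L{\left(x,-428 \right)} - \left(-23738 + 33999\right)}{q{\left(375,-981 \right)}} = \frac{578 \left(1 - 428\right) - \left(-23738 + 33999\right)}{- \frac{1}{61}} = \left(578 \left(-427\right) - 10261\right) \left(-61\right) = \left(-246806 - 10261\right) \left(-61\right) = \left(-257067\right) \left(-61\right) = 15681087$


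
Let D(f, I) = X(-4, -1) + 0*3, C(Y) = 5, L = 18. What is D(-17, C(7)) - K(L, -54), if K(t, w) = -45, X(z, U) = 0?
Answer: 45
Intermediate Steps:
D(f, I) = 0 (D(f, I) = 0 + 0*3 = 0 + 0 = 0)
D(-17, C(7)) - K(L, -54) = 0 - 1*(-45) = 0 + 45 = 45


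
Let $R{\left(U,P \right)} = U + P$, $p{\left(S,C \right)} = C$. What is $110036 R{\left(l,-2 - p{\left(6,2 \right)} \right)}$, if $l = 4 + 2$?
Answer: $220072$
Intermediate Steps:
$l = 6$
$R{\left(U,P \right)} = P + U$
$110036 R{\left(l,-2 - p{\left(6,2 \right)} \right)} = 110036 \left(\left(-2 - 2\right) + 6\right) = 110036 \left(-4 + 6\right) = 110036 \cdot 2 = 220072$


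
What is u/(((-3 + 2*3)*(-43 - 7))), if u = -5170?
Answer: 517/15 ≈ 34.467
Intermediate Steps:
u/(((-3 + 2*3)*(-43 - 7))) = -5170*1/((-43 - 7)*(-3 + 2*3)) = -5170*(-1/(50*(-3 + 6))) = -5170/(3*(-50)) = -5170/(-150) = -5170*(-1/150) = 517/15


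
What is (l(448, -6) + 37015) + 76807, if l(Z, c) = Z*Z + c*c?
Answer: 314562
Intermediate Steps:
l(Z, c) = Z² + c²
(l(448, -6) + 37015) + 76807 = ((448² + (-6)²) + 37015) + 76807 = ((200704 + 36) + 37015) + 76807 = (200740 + 37015) + 76807 = 237755 + 76807 = 314562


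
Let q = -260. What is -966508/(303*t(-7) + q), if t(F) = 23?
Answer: -966508/6709 ≈ -144.06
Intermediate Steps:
-966508/(303*t(-7) + q) = -966508/(303*23 - 260) = -966508/(6969 - 260) = -966508/6709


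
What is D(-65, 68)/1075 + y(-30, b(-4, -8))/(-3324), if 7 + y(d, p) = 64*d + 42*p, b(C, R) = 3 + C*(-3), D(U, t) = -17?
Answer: 1337767/3573300 ≈ 0.37438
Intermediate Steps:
b(C, R) = 3 - 3*C
y(d, p) = -7 + 42*p + 64*d (y(d, p) = -7 + (64*d + 42*p) = -7 + (42*p + 64*d) = -7 + 42*p + 64*d)
D(-65, 68)/1075 + y(-30, b(-4, -8))/(-3324) = -17/1075 + (-7 + 42*(3 - 3*(-4)) + 64*(-30))/(-3324) = -17*1/1075 + (-7 + 42*(3 + 12) - 1920)*(-1/3324) = -17/1075 + (-7 + 42*15 - 1920)*(-1/3324) = -17/1075 + (-7 + 630 - 1920)*(-1/3324) = -17/1075 - 1297*(-1/3324) = -17/1075 + 1297/3324 = 1337767/3573300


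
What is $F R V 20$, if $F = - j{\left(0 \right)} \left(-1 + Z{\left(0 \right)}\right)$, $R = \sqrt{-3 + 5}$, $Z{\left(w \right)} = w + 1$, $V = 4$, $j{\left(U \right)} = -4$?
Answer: $0$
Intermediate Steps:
$Z{\left(w \right)} = 1 + w$
$R = \sqrt{2} \approx 1.4142$
$F = 0$ ($F = \left(-1\right) \left(-4\right) \left(-1 + \left(1 + 0\right)\right) = 4 \left(-1 + 1\right) = 4 \cdot 0 = 0$)
$F R V 20 = 0 \sqrt{2} \cdot 4 \cdot 20 = 0 \cdot 4 \cdot 20 = 0 \cdot 20 = 0$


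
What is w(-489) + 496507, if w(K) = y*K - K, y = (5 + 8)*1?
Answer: 490639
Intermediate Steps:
y = 13 (y = 13*1 = 13)
w(K) = 12*K (w(K) = 13*K - K = 12*K)
w(-489) + 496507 = 12*(-489) + 496507 = -5868 + 496507 = 490639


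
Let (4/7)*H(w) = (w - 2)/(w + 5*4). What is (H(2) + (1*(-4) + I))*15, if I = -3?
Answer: -105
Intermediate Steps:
H(w) = 7*(-2 + w)/(4*(20 + w)) (H(w) = 7*((w - 2)/(w + 5*4))/4 = 7*((-2 + w)/(w + 20))/4 = 7*((-2 + w)/(20 + w))/4 = 7*(-2 + w)/(4*(20 + w)))
(H(2) + (1*(-4) + I))*15 = (7*(-2 + 2)/(4*(20 + 2)) + (1*(-4) - 3))*15 = ((7/4)*0/22 + (-4 - 3))*15 = ((7/4)*(1/22)*0 - 7)*15 = (0 - 7)*15 = -7*15 = -105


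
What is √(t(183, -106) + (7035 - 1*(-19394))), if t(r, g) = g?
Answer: √26323 ≈ 162.24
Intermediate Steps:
√(t(183, -106) + (7035 - 1*(-19394))) = √(-106 + (7035 - 1*(-19394))) = √(-106 + (7035 + 19394)) = √(-106 + 26429) = √26323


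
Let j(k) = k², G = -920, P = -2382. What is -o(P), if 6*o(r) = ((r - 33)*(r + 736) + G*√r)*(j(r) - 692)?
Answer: -3758601298480 + 2609686720*I*√2382/3 ≈ -3.7586e+12 + 4.2456e+10*I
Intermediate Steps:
o(r) = (-692 + r²)*(-920*√r + (-33 + r)*(736 + r))/6 (o(r) = (((r - 33)*(r + 736) - 920*√r)*(r² - 692))/6 = (((-33 + r)*(736 + r) - 920*√r)*(-692 + r²))/6 = ((-920*√r + (-33 + r)*(736 + r))*(-692 + r²))/6 = ((-692 + r²)*(-920*√r + (-33 + r)*(736 + r)))/6 = (-692 + r²)*(-920*√r + (-33 + r)*(736 + r))/6)
-o(P) = -(2801216 - 243238/3*(-2382) - 12490/3*(-2382)² - 870001680*I*√2382 + (⅙)*(-2382)⁴ + (703/6)*(-2382)³ + 318320*√(-2382)/3) = -(2801216 + 193130972 - 12490/3*5673924 - 870001680*I*√2382 + (⅙)*32193413557776 + (703/6)*(-13515286968) + 318320*(I*√2382)/3) = -(2801216 + 193130972 - 23622436920 - 870001680*I*√2382 + 5365568926296 - 1583541123084 + 318320*I*√2382/3) = -(3758601298480 - 2609686720*I*√2382/3) = -3758601298480 + 2609686720*I*√2382/3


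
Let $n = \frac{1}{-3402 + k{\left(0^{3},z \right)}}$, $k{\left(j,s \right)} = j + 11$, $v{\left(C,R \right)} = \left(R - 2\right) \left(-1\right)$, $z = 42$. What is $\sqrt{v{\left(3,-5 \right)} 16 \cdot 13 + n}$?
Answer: $\frac{\sqrt{16742367345}}{3391} \approx 38.158$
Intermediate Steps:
$v{\left(C,R \right)} = 2 - R$ ($v{\left(C,R \right)} = \left(-2 + R\right) \left(-1\right) = 2 - R$)
$k{\left(j,s \right)} = 11 + j$
$n = - \frac{1}{3391}$ ($n = \frac{1}{-3402 + \left(11 + 0^{3}\right)} = \frac{1}{-3402 + \left(11 + 0\right)} = \frac{1}{-3402 + 11} = \frac{1}{-3391} = - \frac{1}{3391} \approx -0.0002949$)
$\sqrt{v{\left(3,-5 \right)} 16 \cdot 13 + n} = \sqrt{\left(2 - -5\right) 16 \cdot 13 - \frac{1}{3391}} = \sqrt{\left(2 + 5\right) 16 \cdot 13 - \frac{1}{3391}} = \sqrt{7 \cdot 16 \cdot 13 - \frac{1}{3391}} = \sqrt{112 \cdot 13 - \frac{1}{3391}} = \sqrt{1456 - \frac{1}{3391}} = \sqrt{\frac{4937295}{3391}} = \frac{\sqrt{16742367345}}{3391}$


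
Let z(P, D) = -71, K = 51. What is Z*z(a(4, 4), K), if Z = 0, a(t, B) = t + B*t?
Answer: 0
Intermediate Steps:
Z*z(a(4, 4), K) = 0*(-71) = 0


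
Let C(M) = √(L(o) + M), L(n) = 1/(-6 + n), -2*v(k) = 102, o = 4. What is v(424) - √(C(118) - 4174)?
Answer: -51 - I*√(16696 - 2*√470)/2 ≈ -51.0 - 64.523*I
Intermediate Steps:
v(k) = -51 (v(k) = -½*102 = -51)
C(M) = √(-½ + M) (C(M) = √(1/(-6 + 4) + M) = √(1/(-2) + M) = √(-½ + M))
v(424) - √(C(118) - 4174) = -51 - √(√(-2 + 4*118)/2 - 4174) = -51 - √(√(-2 + 472)/2 - 4174) = -51 - √(√470/2 - 4174) = -51 - √(-4174 + √470/2)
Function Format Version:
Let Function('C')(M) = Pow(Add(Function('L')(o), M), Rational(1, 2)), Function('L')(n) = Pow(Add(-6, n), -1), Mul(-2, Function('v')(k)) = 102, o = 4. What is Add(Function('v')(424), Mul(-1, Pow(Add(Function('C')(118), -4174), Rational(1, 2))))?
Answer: Add(-51, Mul(Rational(-1, 2), I, Pow(Add(16696, Mul(-2, Pow(470, Rational(1, 2)))), Rational(1, 2)))) ≈ Add(-51.000, Mul(-64.523, I))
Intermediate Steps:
Function('v')(k) = -51 (Function('v')(k) = Mul(Rational(-1, 2), 102) = -51)
Function('C')(M) = Pow(Add(Rational(-1, 2), M), Rational(1, 2)) (Function('C')(M) = Pow(Add(Pow(Add(-6, 4), -1), M), Rational(1, 2)) = Pow(Add(Pow(-2, -1), M), Rational(1, 2)) = Pow(Add(Rational(-1, 2), M), Rational(1, 2)))
Add(Function('v')(424), Mul(-1, Pow(Add(Function('C')(118), -4174), Rational(1, 2)))) = Add(-51, Mul(-1, Pow(Add(Mul(Rational(1, 2), Pow(Add(-2, Mul(4, 118)), Rational(1, 2))), -4174), Rational(1, 2)))) = Add(-51, Mul(-1, Pow(Add(Mul(Rational(1, 2), Pow(Add(-2, 472), Rational(1, 2))), -4174), Rational(1, 2)))) = Add(-51, Mul(-1, Pow(Add(Mul(Rational(1, 2), Pow(470, Rational(1, 2))), -4174), Rational(1, 2)))) = Add(-51, Mul(-1, Pow(Add(-4174, Mul(Rational(1, 2), Pow(470, Rational(1, 2)))), Rational(1, 2))))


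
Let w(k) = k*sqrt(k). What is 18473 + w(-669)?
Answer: 18473 - 669*I*sqrt(669) ≈ 18473.0 - 17304.0*I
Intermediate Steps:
w(k) = k**(3/2)
18473 + w(-669) = 18473 + (-669)**(3/2) = 18473 - 669*I*sqrt(669)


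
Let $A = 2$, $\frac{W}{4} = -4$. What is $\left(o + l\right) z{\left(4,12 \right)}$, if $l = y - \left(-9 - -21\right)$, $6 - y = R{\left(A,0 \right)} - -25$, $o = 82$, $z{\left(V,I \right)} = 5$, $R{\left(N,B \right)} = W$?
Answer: $335$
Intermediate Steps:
$W = -16$ ($W = 4 \left(-4\right) = -16$)
$R{\left(N,B \right)} = -16$
$y = -3$ ($y = 6 - \left(-16 - -25\right) = 6 - \left(-16 + 25\right) = 6 - 9 = -3$)
$l = -15$ ($l = -3 - \left(-9 - -21\right) = -3 - \left(-9 + 21\right) = -3 - 12 = -15$)
$\left(o + l\right) z{\left(4,12 \right)} = \left(82 - 15\right) 5 = 67 \cdot 5 = 335$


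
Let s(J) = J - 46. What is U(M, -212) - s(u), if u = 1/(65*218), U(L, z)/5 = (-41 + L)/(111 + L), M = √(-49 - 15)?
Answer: 1550974873/35099090 + 1216*I/2477 ≈ 44.188 + 0.49092*I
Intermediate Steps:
M = 8*I (M = √(-64) = 8*I ≈ 8.0*I)
U(L, z) = 5*(-41 + L)/(111 + L) (U(L, z) = 5*((-41 + L)/(111 + L)) = 5*(-41 + L)/(111 + L))
u = 1/14170 (u = (1/65)*(1/218) = 1/14170 ≈ 7.0572e-5)
s(J) = -46 + J
U(M, -212) - s(u) = 5*(-41 + 8*I)/(111 + 8*I) - (-46 + 1/14170) = 5*((111 - 8*I)/12385)*(-41 + 8*I) - 1*(-651819/14170) = (-41 + 8*I)*(111 - 8*I)/2477 + 651819/14170 = 651819/14170 + (-41 + 8*I)*(111 - 8*I)/2477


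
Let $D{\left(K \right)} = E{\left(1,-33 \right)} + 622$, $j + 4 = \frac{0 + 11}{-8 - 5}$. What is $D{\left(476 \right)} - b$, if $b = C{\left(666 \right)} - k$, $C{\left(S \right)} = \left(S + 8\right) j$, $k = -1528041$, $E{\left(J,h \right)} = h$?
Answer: $- \frac{19814414}{13} \approx -1.5242 \cdot 10^{6}$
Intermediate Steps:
$j = - \frac{63}{13}$ ($j = -4 + \frac{0 + 11}{-8 - 5} = -4 + \frac{11}{-13} = -4 + 11 \left(- \frac{1}{13}\right) = -4 - \frac{11}{13} = - \frac{63}{13} \approx -4.8462$)
$C{\left(S \right)} = - \frac{504}{13} - \frac{63 S}{13}$ ($C{\left(S \right)} = \left(S + 8\right) \left(- \frac{63}{13}\right) = \left(8 + S\right) \left(- \frac{63}{13}\right) = - \frac{504}{13} - \frac{63 S}{13}$)
$D{\left(K \right)} = 589$ ($D{\left(K \right)} = -33 + 622 = 589$)
$b = \frac{19822071}{13}$ ($b = \left(- \frac{504}{13} - \frac{41958}{13}\right) - -1528041 = \left(- \frac{504}{13} - \frac{41958}{13}\right) + 1528041 = - \frac{42462}{13} + 1528041 = \frac{19822071}{13} \approx 1.5248 \cdot 10^{6}$)
$D{\left(476 \right)} - b = 589 - \frac{19822071}{13} = - \frac{19814414}{13}$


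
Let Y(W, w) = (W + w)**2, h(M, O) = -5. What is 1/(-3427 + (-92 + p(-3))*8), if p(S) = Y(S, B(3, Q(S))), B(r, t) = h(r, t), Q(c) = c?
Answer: -1/3651 ≈ -0.00027390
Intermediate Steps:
B(r, t) = -5
p(S) = (-5 + S)**2 (p(S) = (S - 5)**2 = (-5 + S)**2)
1/(-3427 + (-92 + p(-3))*8) = 1/(-3427 + (-92 + (-5 - 3)**2)*8) = 1/(-3427 + (-92 + (-8)**2)*8) = 1/(-3427 + (-92 + 64)*8) = 1/(-3427 - 28*8) = 1/(-3427 - 224) = 1/(-3651) = -1/3651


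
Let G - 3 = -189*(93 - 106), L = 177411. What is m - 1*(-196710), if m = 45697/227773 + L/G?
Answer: 36753793284041/186773860 ≈ 1.9678e+5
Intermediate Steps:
G = 2460 (G = 3 - 189*(93 - 106) = 3 - 189*(-13) = 3 + 2457 = 2460)
m = 13507283441/186773860 (m = 45697/227773 + 177411/2460 = 45697*(1/227773) + 177411*(1/2460) = 45697/227773 + 59137/820 = 13507283441/186773860 ≈ 72.319)
m - 1*(-196710) = 13507283441/186773860 - 1*(-196710) = 13507283441/186773860 + 196710 = 36753793284041/186773860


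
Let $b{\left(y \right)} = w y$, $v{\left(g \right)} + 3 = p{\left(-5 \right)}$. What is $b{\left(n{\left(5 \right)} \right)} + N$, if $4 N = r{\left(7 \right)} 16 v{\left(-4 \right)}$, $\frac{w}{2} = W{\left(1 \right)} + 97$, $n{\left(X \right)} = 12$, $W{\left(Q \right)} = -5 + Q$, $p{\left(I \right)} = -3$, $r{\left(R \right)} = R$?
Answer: $2064$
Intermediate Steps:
$v{\left(g \right)} = -6$ ($v{\left(g \right)} = -3 - 3 = -6$)
$w = 186$ ($w = 2 \left(\left(-5 + 1\right) + 97\right) = 2 \left(-4 + 97\right) = 2 \cdot 93 = 186$)
$b{\left(y \right)} = 186 y$
$N = -168$ ($N = \frac{7 \cdot 16 \left(-6\right)}{4} = \frac{112 \left(-6\right)}{4} = \frac{1}{4} \left(-672\right) = -168$)
$b{\left(n{\left(5 \right)} \right)} + N = 186 \cdot 12 - 168 = 2232 - 168 = 2064$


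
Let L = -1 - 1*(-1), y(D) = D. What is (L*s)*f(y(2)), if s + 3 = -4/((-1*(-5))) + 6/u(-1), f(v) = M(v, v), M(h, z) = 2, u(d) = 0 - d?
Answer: 0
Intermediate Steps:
u(d) = -d
f(v) = 2
s = 11/5 (s = -3 + (-4/((-1*(-5))) + 6/((-1*(-1)))) = -3 + (-4/5 + 6/1) = -3 + (-4*1/5 + 6*1) = -3 + (-4/5 + 6) = -3 + 26/5 = 11/5 ≈ 2.2000)
L = 0 (L = -1 + 1 = 0)
(L*s)*f(y(2)) = (0*(11/5))*2 = 0*2 = 0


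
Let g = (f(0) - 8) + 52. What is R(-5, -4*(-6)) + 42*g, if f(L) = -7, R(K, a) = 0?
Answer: 1554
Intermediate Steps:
g = 37 (g = (-7 - 8) + 52 = -15 + 52 = 37)
R(-5, -4*(-6)) + 42*g = 0 + 42*37 = 0 + 1554 = 1554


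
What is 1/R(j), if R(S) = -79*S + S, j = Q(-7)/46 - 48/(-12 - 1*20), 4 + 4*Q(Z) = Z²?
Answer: -92/12519 ≈ -0.0073488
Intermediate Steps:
Q(Z) = -1 + Z²/4
j = 321/184 (j = (-1 + (¼)*(-7)²)/46 - 48/(-12 - 1*20) = (-1 + (¼)*49)*(1/46) - 48/(-12 - 20) = (-1 + 49/4)*(1/46) - 48/(-32) = (45/4)*(1/46) - 48*(-1/32) = 45/184 + 3/2 = 321/184 ≈ 1.7446)
R(S) = -78*S
1/R(j) = 1/(-78*321/184) = 1/(-12519/92) = -92/12519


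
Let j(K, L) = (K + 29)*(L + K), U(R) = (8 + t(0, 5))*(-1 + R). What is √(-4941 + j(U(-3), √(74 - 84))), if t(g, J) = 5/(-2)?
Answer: √(-5095 + 7*I*√10) ≈ 0.1551 + 71.379*I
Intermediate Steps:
t(g, J) = -5/2 (t(g, J) = 5*(-½) = -5/2)
U(R) = -11/2 + 11*R/2 (U(R) = (8 - 5/2)*(-1 + R) = 11*(-1 + R)/2 = -11/2 + 11*R/2)
j(K, L) = (29 + K)*(K + L)
√(-4941 + j(U(-3), √(74 - 84))) = √(-4941 + ((-11/2 + (11/2)*(-3))² + 29*(-11/2 + (11/2)*(-3)) + 29*√(74 - 84) + (-11/2 + (11/2)*(-3))*√(74 - 84))) = √(-4941 + ((-11/2 - 33/2)² + 29*(-11/2 - 33/2) + 29*√(-10) + (-11/2 - 33/2)*√(-10))) = √(-4941 + ((-22)² + 29*(-22) + 29*(I*√10) - 22*I*√10)) = √(-4941 + (484 - 638 + 29*I*√10 - 22*I*√10)) = √(-4941 + (-154 + 7*I*√10)) = √(-5095 + 7*I*√10)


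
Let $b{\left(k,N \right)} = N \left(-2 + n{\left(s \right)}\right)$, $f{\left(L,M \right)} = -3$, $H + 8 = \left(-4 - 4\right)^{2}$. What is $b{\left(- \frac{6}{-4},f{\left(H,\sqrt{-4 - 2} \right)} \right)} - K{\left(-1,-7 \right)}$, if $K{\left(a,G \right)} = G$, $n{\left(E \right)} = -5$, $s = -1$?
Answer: $28$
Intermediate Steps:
$H = 56$ ($H = -8 + \left(-4 - 4\right)^{2} = -8 + \left(-8\right)^{2} = -8 + 64 = 56$)
$b{\left(k,N \right)} = - 7 N$ ($b{\left(k,N \right)} = N \left(-2 - 5\right) = N \left(-7\right) = - 7 N$)
$b{\left(- \frac{6}{-4},f{\left(H,\sqrt{-4 - 2} \right)} \right)} - K{\left(-1,-7 \right)} = \left(-7\right) \left(-3\right) - -7 = 21 + 7 = 28$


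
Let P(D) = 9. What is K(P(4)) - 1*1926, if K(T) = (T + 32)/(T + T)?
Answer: -34627/18 ≈ -1923.7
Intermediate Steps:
K(T) = (32 + T)/(2*T) (K(T) = (32 + T)/((2*T)) = (32 + T)*(1/(2*T)) = (32 + T)/(2*T))
K(P(4)) - 1*1926 = (½)*(32 + 9)/9 - 1*1926 = (½)*(⅑)*41 - 1926 = 41/18 - 1926 = -34627/18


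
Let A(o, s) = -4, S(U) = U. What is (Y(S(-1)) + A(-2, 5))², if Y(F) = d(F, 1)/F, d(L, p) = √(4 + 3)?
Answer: (4 + √7)² ≈ 44.166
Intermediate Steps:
d(L, p) = √7
Y(F) = √7/F
(Y(S(-1)) + A(-2, 5))² = (√7/(-1) - 4)² = (√7*(-1) - 4)² = (-√7 - 4)² = (-4 - √7)²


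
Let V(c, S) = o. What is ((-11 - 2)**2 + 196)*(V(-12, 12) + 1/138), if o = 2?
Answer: 101105/138 ≈ 732.64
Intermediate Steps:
V(c, S) = 2
((-11 - 2)**2 + 196)*(V(-12, 12) + 1/138) = ((-11 - 2)**2 + 196)*(2 + 1/138) = ((-13)**2 + 196)*(2 + 1/138) = (169 + 196)*(277/138) = 365*(277/138) = 101105/138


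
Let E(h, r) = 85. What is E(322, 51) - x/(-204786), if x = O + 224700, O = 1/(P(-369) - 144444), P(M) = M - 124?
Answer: 2555458164869/29681068482 ≈ 86.097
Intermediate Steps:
P(M) = -124 + M
O = -1/144937 (O = 1/((-124 - 369) - 144444) = 1/(-493 - 144444) = 1/(-144937) = -1/144937 ≈ -6.8996e-6)
x = 32567343899/144937 (x = -1/144937 + 224700 = 32567343899/144937 ≈ 2.2470e+5)
E(322, 51) - x/(-204786) = 85 - 32567343899/(144937*(-204786)) = 85 - 32567343899*(-1)/(144937*204786) = 85 - 1*(-32567343899/29681068482) = 85 + 32567343899/29681068482 = 2555458164869/29681068482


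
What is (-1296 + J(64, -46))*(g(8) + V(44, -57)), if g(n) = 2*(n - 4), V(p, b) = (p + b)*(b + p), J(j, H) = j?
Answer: -218064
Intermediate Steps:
V(p, b) = (b + p)² (V(p, b) = (b + p)*(b + p) = (b + p)²)
g(n) = -8 + 2*n (g(n) = 2*(-4 + n) = -8 + 2*n)
(-1296 + J(64, -46))*(g(8) + V(44, -57)) = (-1296 + 64)*((-8 + 2*8) + (-57 + 44)²) = -1232*((-8 + 16) + (-13)²) = -1232*(8 + 169) = -1232*177 = -218064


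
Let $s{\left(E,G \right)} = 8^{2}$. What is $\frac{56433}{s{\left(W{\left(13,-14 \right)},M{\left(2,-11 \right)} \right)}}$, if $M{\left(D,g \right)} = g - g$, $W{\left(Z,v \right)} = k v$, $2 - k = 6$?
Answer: $\frac{56433}{64} \approx 881.77$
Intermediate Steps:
$k = -4$ ($k = 2 - 6 = -4$)
$W{\left(Z,v \right)} = - 4 v$
$M{\left(D,g \right)} = 0$
$s{\left(E,G \right)} = 64$
$\frac{56433}{s{\left(W{\left(13,-14 \right)},M{\left(2,-11 \right)} \right)}} = \frac{56433}{64}$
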